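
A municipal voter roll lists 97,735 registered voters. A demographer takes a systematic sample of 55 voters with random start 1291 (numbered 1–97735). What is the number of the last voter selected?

97249

k = 97735/55 = 1777
55th selection = r + (55−1)·k = 1291 + 54×1777 = 1291 + 95958 = 97249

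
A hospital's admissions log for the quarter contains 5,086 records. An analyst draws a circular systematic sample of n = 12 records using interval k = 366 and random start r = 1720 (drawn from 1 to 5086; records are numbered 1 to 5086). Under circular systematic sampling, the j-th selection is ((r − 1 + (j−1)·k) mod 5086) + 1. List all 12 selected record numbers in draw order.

Selection 1: 1720
Selection 2: 1720 + 366 = 2086
Selection 3: 2086 + 366 = 2452
Selection 4: 2452 + 366 = 2818
Selection 5: 2818 + 366 = 3184
Selection 6: 3184 + 366 = 3550
Selection 7: 3550 + 366 = 3916
Selection 8: 3916 + 366 = 4282
Selection 9: 4282 + 366 = 4648
Selection 10: 4648 + 366 = 5014
Selection 11: 5014 + 366 = 5380 → 5380 − 5086 = 294
Selection 12: 294 + 366 = 660

1720, 2086, 2452, 2818, 3184, 3550, 3916, 4282, 4648, 5014, 294, 660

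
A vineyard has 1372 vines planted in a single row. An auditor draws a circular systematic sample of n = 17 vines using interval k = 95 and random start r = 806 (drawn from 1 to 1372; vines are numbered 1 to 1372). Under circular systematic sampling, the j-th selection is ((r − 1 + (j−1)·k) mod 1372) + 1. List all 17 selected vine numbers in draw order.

Selection 1: 806
Selection 2: 806 + 95 = 901
Selection 3: 901 + 95 = 996
Selection 4: 996 + 95 = 1091
Selection 5: 1091 + 95 = 1186
Selection 6: 1186 + 95 = 1281
Selection 7: 1281 + 95 = 1376 → 1376 − 1372 = 4
Selection 8: 4 + 95 = 99
Selection 9: 99 + 95 = 194
Selection 10: 194 + 95 = 289
Selection 11: 289 + 95 = 384
Selection 12: 384 + 95 = 479
Selection 13: 479 + 95 = 574
Selection 14: 574 + 95 = 669
Selection 15: 669 + 95 = 764
Selection 16: 764 + 95 = 859
Selection 17: 859 + 95 = 954

806, 901, 996, 1091, 1186, 1281, 4, 99, 194, 289, 384, 479, 574, 669, 764, 859, 954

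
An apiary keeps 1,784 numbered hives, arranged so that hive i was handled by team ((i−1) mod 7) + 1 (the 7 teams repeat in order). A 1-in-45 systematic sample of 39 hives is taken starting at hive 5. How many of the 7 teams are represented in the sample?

Consecutive selections differ by k = 45, so their team numbers differ by 45 mod 7 = 3.
gcd(45, 7) = 1, so the sample visits 7/1 = 7 distinct residues mod 7.
Start 5 is team 5; the teams hit are 1, 2, 3, 4, 5, 6, 7.

7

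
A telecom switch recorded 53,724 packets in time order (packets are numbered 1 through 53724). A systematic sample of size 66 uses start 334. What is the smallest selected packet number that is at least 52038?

k = 53724/66 = 814
Steps past start: ⌈(52038 − 334)/814⌉ = ⌈51704/814⌉ = 64
Selected packet: 334 + 64×814 = 52430

52430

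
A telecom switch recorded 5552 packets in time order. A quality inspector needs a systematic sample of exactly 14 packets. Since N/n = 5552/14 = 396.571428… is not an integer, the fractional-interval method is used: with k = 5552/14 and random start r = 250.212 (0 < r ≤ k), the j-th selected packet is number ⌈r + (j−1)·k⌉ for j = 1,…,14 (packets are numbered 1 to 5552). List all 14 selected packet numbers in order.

j=1: r + 0k = 250.212 → ⌈·⌉ = 251
j=2: r + 1k = 646.783428… → ⌈·⌉ = 647
j=3: r + 2k = 1043.354857… → ⌈·⌉ = 1044
j=4: r + 3k = 1439.926285… → ⌈·⌉ = 1440
j=5: r + 4k = 1836.497714… → ⌈·⌉ = 1837
j=6: r + 5k = 2233.069142… → ⌈·⌉ = 2234
j=7: r + 6k = 2629.640571… → ⌈·⌉ = 2630
j=8: r + 7k = 3026.212 → ⌈·⌉ = 3027
j=9: r + 8k = 3422.783428… → ⌈·⌉ = 3423
j=10: r + 9k = 3819.354857… → ⌈·⌉ = 3820
j=11: r + 10k = 4215.926285… → ⌈·⌉ = 4216
j=12: r + 11k = 4612.497714… → ⌈·⌉ = 4613
j=13: r + 12k = 5009.069142… → ⌈·⌉ = 5010
j=14: r + 13k = 5405.640571… → ⌈·⌉ = 5406

251, 647, 1044, 1440, 1837, 2234, 2630, 3027, 3423, 3820, 4216, 4613, 5010, 5406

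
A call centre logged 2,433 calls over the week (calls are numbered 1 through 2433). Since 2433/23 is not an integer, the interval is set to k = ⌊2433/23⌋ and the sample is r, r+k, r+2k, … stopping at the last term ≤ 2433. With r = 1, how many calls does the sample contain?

24

k = ⌊2433/23⌋ = 105
Achieved size = ⌊(2433 − 1)/105⌋ + 1 = ⌊2432/105⌋ + 1 = 23 + 1 = 24
(last selection: 1 + 23×105 = 2416 ≤ 2433; next would be 2521 > 2433)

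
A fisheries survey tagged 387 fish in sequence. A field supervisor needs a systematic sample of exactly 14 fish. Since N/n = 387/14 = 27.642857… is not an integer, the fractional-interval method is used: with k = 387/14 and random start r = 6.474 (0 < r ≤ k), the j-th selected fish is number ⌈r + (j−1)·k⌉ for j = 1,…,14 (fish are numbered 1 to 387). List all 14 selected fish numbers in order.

7, 35, 62, 90, 118, 145, 173, 200, 228, 256, 283, 311, 339, 366

j=1: r + 0k = 6.474 → ⌈·⌉ = 7
j=2: r + 1k = 34.116857… → ⌈·⌉ = 35
j=3: r + 2k = 61.759714… → ⌈·⌉ = 62
j=4: r + 3k = 89.402571… → ⌈·⌉ = 90
j=5: r + 4k = 117.045428… → ⌈·⌉ = 118
j=6: r + 5k = 144.688285… → ⌈·⌉ = 145
j=7: r + 6k = 172.331142… → ⌈·⌉ = 173
j=8: r + 7k = 199.974 → ⌈·⌉ = 200
j=9: r + 8k = 227.616857… → ⌈·⌉ = 228
j=10: r + 9k = 255.259714… → ⌈·⌉ = 256
j=11: r + 10k = 282.902571… → ⌈·⌉ = 283
j=12: r + 11k = 310.545428… → ⌈·⌉ = 311
j=13: r + 12k = 338.188285… → ⌈·⌉ = 339
j=14: r + 13k = 365.831142… → ⌈·⌉ = 366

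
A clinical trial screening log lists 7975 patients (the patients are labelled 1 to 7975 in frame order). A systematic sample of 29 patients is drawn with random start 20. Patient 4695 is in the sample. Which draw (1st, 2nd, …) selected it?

k = 7975/29 = 275
position = (4695 − 20)/275 + 1 = 4675/275 + 1 = 17 + 1 = 18

18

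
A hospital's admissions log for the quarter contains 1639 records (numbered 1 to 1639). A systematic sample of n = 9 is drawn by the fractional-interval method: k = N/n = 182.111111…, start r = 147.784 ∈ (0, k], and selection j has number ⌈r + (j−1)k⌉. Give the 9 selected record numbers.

148, 330, 513, 695, 877, 1059, 1241, 1423, 1605

j=1: r + 0k = 147.784 → ⌈·⌉ = 148
j=2: r + 1k = 329.895111… → ⌈·⌉ = 330
j=3: r + 2k = 512.006222… → ⌈·⌉ = 513
j=4: r + 3k = 694.117333… → ⌈·⌉ = 695
j=5: r + 4k = 876.228444… → ⌈·⌉ = 877
j=6: r + 5k = 1058.339555… → ⌈·⌉ = 1059
j=7: r + 6k = 1240.450666… → ⌈·⌉ = 1241
j=8: r + 7k = 1422.561777… → ⌈·⌉ = 1423
j=9: r + 8k = 1604.672888… → ⌈·⌉ = 1605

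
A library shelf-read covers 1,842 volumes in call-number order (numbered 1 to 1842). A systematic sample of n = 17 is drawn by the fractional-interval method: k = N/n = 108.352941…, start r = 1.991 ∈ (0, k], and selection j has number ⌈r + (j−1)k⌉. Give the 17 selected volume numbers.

j=1: r + 0k = 1.991 → ⌈·⌉ = 2
j=2: r + 1k = 110.343941… → ⌈·⌉ = 111
j=3: r + 2k = 218.696882… → ⌈·⌉ = 219
j=4: r + 3k = 327.049823… → ⌈·⌉ = 328
j=5: r + 4k = 435.402764… → ⌈·⌉ = 436
j=6: r + 5k = 543.755705… → ⌈·⌉ = 544
j=7: r + 6k = 652.108647… → ⌈·⌉ = 653
j=8: r + 7k = 760.461588… → ⌈·⌉ = 761
j=9: r + 8k = 868.814529… → ⌈·⌉ = 869
j=10: r + 9k = 977.167470… → ⌈·⌉ = 978
j=11: r + 10k = 1085.520411… → ⌈·⌉ = 1086
j=12: r + 11k = 1193.873352… → ⌈·⌉ = 1194
j=13: r + 12k = 1302.226294… → ⌈·⌉ = 1303
j=14: r + 13k = 1410.579235… → ⌈·⌉ = 1411
j=15: r + 14k = 1518.932176… → ⌈·⌉ = 1519
j=16: r + 15k = 1627.285117… → ⌈·⌉ = 1628
j=17: r + 16k = 1735.638058… → ⌈·⌉ = 1736

2, 111, 219, 328, 436, 544, 653, 761, 869, 978, 1086, 1194, 1303, 1411, 1519, 1628, 1736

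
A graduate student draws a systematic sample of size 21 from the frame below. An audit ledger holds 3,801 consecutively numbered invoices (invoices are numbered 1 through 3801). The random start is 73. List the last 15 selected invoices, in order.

k = N/n = 3801/21 = 181
7th selection = 73 + 6×181 = 1159
8th: 1159 + 181 = 1340
9th: 1340 + 181 = 1521
10th: 1521 + 181 = 1702
11th: 1702 + 181 = 1883
12th: 1883 + 181 = 2064
13th: 2064 + 181 = 2245
14th: 2245 + 181 = 2426
15th: 2426 + 181 = 2607
16th: 2607 + 181 = 2788
17th: 2788 + 181 = 2969
18th: 2969 + 181 = 3150
19th: 3150 + 181 = 3331
20th: 3331 + 181 = 3512
21st: 3512 + 181 = 3693

1159, 1340, 1521, 1702, 1883, 2064, 2245, 2426, 2607, 2788, 2969, 3150, 3331, 3512, 3693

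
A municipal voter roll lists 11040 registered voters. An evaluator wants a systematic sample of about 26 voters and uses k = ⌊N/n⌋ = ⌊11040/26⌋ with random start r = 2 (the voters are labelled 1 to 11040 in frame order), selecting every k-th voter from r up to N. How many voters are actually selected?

27

k = ⌊11040/26⌋ = 424
Achieved size = ⌊(11040 − 2)/424⌋ + 1 = ⌊11038/424⌋ + 1 = 26 + 1 = 27
(last selection: 2 + 26×424 = 11026 ≤ 11040; next would be 11450 > 11040)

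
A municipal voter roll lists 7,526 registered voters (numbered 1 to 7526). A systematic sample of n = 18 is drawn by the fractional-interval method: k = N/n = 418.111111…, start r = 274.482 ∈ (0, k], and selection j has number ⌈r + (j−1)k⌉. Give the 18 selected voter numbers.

275, 693, 1111, 1529, 1947, 2366, 2784, 3202, 3620, 4038, 4456, 4874, 5292, 5710, 6129, 6547, 6965, 7383

j=1: r + 0k = 274.482 → ⌈·⌉ = 275
j=2: r + 1k = 692.593111… → ⌈·⌉ = 693
j=3: r + 2k = 1110.704222… → ⌈·⌉ = 1111
j=4: r + 3k = 1528.815333… → ⌈·⌉ = 1529
j=5: r + 4k = 1946.926444… → ⌈·⌉ = 1947
j=6: r + 5k = 2365.037555… → ⌈·⌉ = 2366
j=7: r + 6k = 2783.148666… → ⌈·⌉ = 2784
j=8: r + 7k = 3201.259777… → ⌈·⌉ = 3202
j=9: r + 8k = 3619.370888… → ⌈·⌉ = 3620
j=10: r + 9k = 4037.482 → ⌈·⌉ = 4038
j=11: r + 10k = 4455.593111… → ⌈·⌉ = 4456
j=12: r + 11k = 4873.704222… → ⌈·⌉ = 4874
j=13: r + 12k = 5291.815333… → ⌈·⌉ = 5292
j=14: r + 13k = 5709.926444… → ⌈·⌉ = 5710
j=15: r + 14k = 6128.037555… → ⌈·⌉ = 6129
j=16: r + 15k = 6546.148666… → ⌈·⌉ = 6547
j=17: r + 16k = 6964.259777… → ⌈·⌉ = 6965
j=18: r + 17k = 7382.370888… → ⌈·⌉ = 7383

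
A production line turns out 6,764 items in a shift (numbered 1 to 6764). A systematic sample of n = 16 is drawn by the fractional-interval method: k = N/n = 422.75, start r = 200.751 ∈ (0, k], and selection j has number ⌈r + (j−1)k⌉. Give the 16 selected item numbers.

j=1: r + 0k = 200.751 → ⌈·⌉ = 201
j=2: r + 1k = 623.501 → ⌈·⌉ = 624
j=3: r + 2k = 1046.251 → ⌈·⌉ = 1047
j=4: r + 3k = 1469.001 → ⌈·⌉ = 1470
j=5: r + 4k = 1891.751 → ⌈·⌉ = 1892
j=6: r + 5k = 2314.501 → ⌈·⌉ = 2315
j=7: r + 6k = 2737.251 → ⌈·⌉ = 2738
j=8: r + 7k = 3160.001 → ⌈·⌉ = 3161
j=9: r + 8k = 3582.751 → ⌈·⌉ = 3583
j=10: r + 9k = 4005.501 → ⌈·⌉ = 4006
j=11: r + 10k = 4428.251 → ⌈·⌉ = 4429
j=12: r + 11k = 4851.001 → ⌈·⌉ = 4852
j=13: r + 12k = 5273.751 → ⌈·⌉ = 5274
j=14: r + 13k = 5696.501 → ⌈·⌉ = 5697
j=15: r + 14k = 6119.251 → ⌈·⌉ = 6120
j=16: r + 15k = 6542.001 → ⌈·⌉ = 6543

201, 624, 1047, 1470, 1892, 2315, 2738, 3161, 3583, 4006, 4429, 4852, 5274, 5697, 6120, 6543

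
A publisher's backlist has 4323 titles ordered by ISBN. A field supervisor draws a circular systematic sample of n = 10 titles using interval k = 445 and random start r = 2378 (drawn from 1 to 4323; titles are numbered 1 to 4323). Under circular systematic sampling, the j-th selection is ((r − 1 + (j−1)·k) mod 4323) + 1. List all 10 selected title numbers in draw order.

Selection 1: 2378
Selection 2: 2378 + 445 = 2823
Selection 3: 2823 + 445 = 3268
Selection 4: 3268 + 445 = 3713
Selection 5: 3713 + 445 = 4158
Selection 6: 4158 + 445 = 4603 → 4603 − 4323 = 280
Selection 7: 280 + 445 = 725
Selection 8: 725 + 445 = 1170
Selection 9: 1170 + 445 = 1615
Selection 10: 1615 + 445 = 2060

2378, 2823, 3268, 3713, 4158, 280, 725, 1170, 1615, 2060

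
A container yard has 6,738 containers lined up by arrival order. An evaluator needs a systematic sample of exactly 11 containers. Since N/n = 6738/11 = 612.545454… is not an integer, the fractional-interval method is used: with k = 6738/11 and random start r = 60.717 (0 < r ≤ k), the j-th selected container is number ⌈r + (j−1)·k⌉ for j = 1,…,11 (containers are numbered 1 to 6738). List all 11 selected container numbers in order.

j=1: r + 0k = 60.717 → ⌈·⌉ = 61
j=2: r + 1k = 673.262454… → ⌈·⌉ = 674
j=3: r + 2k = 1285.807909… → ⌈·⌉ = 1286
j=4: r + 3k = 1898.353363… → ⌈·⌉ = 1899
j=5: r + 4k = 2510.898818… → ⌈·⌉ = 2511
j=6: r + 5k = 3123.444272… → ⌈·⌉ = 3124
j=7: r + 6k = 3735.989727… → ⌈·⌉ = 3736
j=8: r + 7k = 4348.535181… → ⌈·⌉ = 4349
j=9: r + 8k = 4961.080636… → ⌈·⌉ = 4962
j=10: r + 9k = 5573.626090… → ⌈·⌉ = 5574
j=11: r + 10k = 6186.171545… → ⌈·⌉ = 6187

61, 674, 1286, 1899, 2511, 3124, 3736, 4349, 4962, 5574, 6187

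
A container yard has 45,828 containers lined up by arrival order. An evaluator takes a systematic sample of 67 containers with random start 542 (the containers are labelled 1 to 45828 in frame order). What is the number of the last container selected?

k = 45828/67 = 684
67th selection = r + (67−1)·k = 542 + 66×684 = 542 + 45144 = 45686

45686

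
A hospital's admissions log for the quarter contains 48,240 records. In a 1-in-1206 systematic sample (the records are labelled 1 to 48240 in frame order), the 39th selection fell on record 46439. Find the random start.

k = 1206
r = 46439 − (39−1)×1206 = 46439 − 45828 = 611

611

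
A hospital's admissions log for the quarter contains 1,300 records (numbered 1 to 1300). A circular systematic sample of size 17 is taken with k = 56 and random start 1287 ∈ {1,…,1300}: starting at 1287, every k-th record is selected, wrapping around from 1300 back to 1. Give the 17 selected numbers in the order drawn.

Selection 1: 1287
Selection 2: 1287 + 56 = 1343 → 1343 − 1300 = 43
Selection 3: 43 + 56 = 99
Selection 4: 99 + 56 = 155
Selection 5: 155 + 56 = 211
Selection 6: 211 + 56 = 267
Selection 7: 267 + 56 = 323
Selection 8: 323 + 56 = 379
Selection 9: 379 + 56 = 435
Selection 10: 435 + 56 = 491
Selection 11: 491 + 56 = 547
Selection 12: 547 + 56 = 603
Selection 13: 603 + 56 = 659
Selection 14: 659 + 56 = 715
Selection 15: 715 + 56 = 771
Selection 16: 771 + 56 = 827
Selection 17: 827 + 56 = 883

1287, 43, 99, 155, 211, 267, 323, 379, 435, 491, 547, 603, 659, 715, 771, 827, 883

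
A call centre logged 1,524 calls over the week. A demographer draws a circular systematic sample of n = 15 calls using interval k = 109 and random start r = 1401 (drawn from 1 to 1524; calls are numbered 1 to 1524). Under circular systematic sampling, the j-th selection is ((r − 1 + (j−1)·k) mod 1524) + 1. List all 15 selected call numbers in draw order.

Selection 1: 1401
Selection 2: 1401 + 109 = 1510
Selection 3: 1510 + 109 = 1619 → 1619 − 1524 = 95
Selection 4: 95 + 109 = 204
Selection 5: 204 + 109 = 313
Selection 6: 313 + 109 = 422
Selection 7: 422 + 109 = 531
Selection 8: 531 + 109 = 640
Selection 9: 640 + 109 = 749
Selection 10: 749 + 109 = 858
Selection 11: 858 + 109 = 967
Selection 12: 967 + 109 = 1076
Selection 13: 1076 + 109 = 1185
Selection 14: 1185 + 109 = 1294
Selection 15: 1294 + 109 = 1403

1401, 1510, 95, 204, 313, 422, 531, 640, 749, 858, 967, 1076, 1185, 1294, 1403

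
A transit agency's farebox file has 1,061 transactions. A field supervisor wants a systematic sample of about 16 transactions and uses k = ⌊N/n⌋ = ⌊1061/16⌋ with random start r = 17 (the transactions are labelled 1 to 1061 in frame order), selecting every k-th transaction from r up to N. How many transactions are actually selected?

16

k = ⌊1061/16⌋ = 66
Achieved size = ⌊(1061 − 17)/66⌋ + 1 = ⌊1044/66⌋ + 1 = 15 + 1 = 16
(last selection: 17 + 15×66 = 1007 ≤ 1061; next would be 1073 > 1061)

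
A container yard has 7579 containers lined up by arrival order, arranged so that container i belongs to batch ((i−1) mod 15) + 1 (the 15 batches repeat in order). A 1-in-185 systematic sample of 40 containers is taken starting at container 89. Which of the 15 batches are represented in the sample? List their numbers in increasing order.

Consecutive selections differ by k = 185, so their batch numbers differ by 185 mod 15 = 5.
gcd(185, 15) = 5, so the sample visits 15/5 = 3 distinct residues mod 15.
Start 89 is batch 14; the batches hit are 4, 9, 14.

4, 9, 14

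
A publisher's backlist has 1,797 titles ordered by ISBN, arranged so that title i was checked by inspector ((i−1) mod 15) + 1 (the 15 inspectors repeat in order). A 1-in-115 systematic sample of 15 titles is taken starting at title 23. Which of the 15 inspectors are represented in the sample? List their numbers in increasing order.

3, 8, 13

Consecutive selections differ by k = 115, so their inspector numbers differ by 115 mod 15 = 10.
gcd(115, 15) = 5, so the sample visits 15/5 = 3 distinct residues mod 15.
Start 23 is inspector 8; the inspectors hit are 3, 8, 13.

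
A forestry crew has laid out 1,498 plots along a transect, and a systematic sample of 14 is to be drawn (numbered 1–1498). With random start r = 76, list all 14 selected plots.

76, 183, 290, 397, 504, 611, 718, 825, 932, 1039, 1146, 1253, 1360, 1467

k = N/n = 1498/14 = 107
plot 1: 76
plot 2: 76 + 107 = 183
plot 3: 183 + 107 = 290
plot 4: 290 + 107 = 397
plot 5: 397 + 107 = 504
plot 6: 504 + 107 = 611
plot 7: 611 + 107 = 718
plot 8: 718 + 107 = 825
plot 9: 825 + 107 = 932
plot 10: 932 + 107 = 1039
plot 11: 1039 + 107 = 1146
plot 12: 1146 + 107 = 1253
plot 13: 1253 + 107 = 1360
plot 14: 1360 + 107 = 1467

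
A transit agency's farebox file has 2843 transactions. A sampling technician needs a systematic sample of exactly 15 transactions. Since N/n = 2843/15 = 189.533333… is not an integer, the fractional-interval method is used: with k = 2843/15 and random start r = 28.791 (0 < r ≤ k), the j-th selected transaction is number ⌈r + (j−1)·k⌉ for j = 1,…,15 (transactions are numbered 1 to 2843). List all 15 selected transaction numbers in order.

j=1: r + 0k = 28.791 → ⌈·⌉ = 29
j=2: r + 1k = 218.324333… → ⌈·⌉ = 219
j=3: r + 2k = 407.857666… → ⌈·⌉ = 408
j=4: r + 3k = 597.391 → ⌈·⌉ = 598
j=5: r + 4k = 786.924333… → ⌈·⌉ = 787
j=6: r + 5k = 976.457666… → ⌈·⌉ = 977
j=7: r + 6k = 1165.991 → ⌈·⌉ = 1166
j=8: r + 7k = 1355.524333… → ⌈·⌉ = 1356
j=9: r + 8k = 1545.057666… → ⌈·⌉ = 1546
j=10: r + 9k = 1734.591 → ⌈·⌉ = 1735
j=11: r + 10k = 1924.124333… → ⌈·⌉ = 1925
j=12: r + 11k = 2113.657666… → ⌈·⌉ = 2114
j=13: r + 12k = 2303.191 → ⌈·⌉ = 2304
j=14: r + 13k = 2492.724333… → ⌈·⌉ = 2493
j=15: r + 14k = 2682.257666… → ⌈·⌉ = 2683

29, 219, 408, 598, 787, 977, 1166, 1356, 1546, 1735, 1925, 2114, 2304, 2493, 2683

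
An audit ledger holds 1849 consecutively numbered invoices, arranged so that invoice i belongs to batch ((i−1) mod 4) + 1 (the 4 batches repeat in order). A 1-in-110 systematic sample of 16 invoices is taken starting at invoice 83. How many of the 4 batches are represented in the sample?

2

Consecutive selections differ by k = 110, so their batch numbers differ by 110 mod 4 = 2.
gcd(110, 4) = 2, so the sample visits 4/2 = 2 distinct residues mod 4.
Start 83 is batch 3; the batches hit are 1, 3.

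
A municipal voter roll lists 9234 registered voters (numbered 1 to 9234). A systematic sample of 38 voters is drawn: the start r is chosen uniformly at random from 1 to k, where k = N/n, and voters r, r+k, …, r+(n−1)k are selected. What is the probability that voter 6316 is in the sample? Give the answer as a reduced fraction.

k = 9234/38 = 243.
Voter 6316 is selected iff r ≡ 6316 (mod 243); exactly one such r in {1,…,243}.
Inclusion probability = 1/243.

1/243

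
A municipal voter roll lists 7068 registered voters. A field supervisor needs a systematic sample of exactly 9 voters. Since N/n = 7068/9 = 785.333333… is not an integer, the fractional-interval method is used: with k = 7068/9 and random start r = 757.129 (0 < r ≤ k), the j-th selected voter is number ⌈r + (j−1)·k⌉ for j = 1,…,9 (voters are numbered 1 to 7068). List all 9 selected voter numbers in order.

j=1: r + 0k = 757.129 → ⌈·⌉ = 758
j=2: r + 1k = 1542.462333… → ⌈·⌉ = 1543
j=3: r + 2k = 2327.795666… → ⌈·⌉ = 2328
j=4: r + 3k = 3113.129 → ⌈·⌉ = 3114
j=5: r + 4k = 3898.462333… → ⌈·⌉ = 3899
j=6: r + 5k = 4683.795666… → ⌈·⌉ = 4684
j=7: r + 6k = 5469.129 → ⌈·⌉ = 5470
j=8: r + 7k = 6254.462333… → ⌈·⌉ = 6255
j=9: r + 8k = 7039.795666… → ⌈·⌉ = 7040

758, 1543, 2328, 3114, 3899, 4684, 5470, 6255, 7040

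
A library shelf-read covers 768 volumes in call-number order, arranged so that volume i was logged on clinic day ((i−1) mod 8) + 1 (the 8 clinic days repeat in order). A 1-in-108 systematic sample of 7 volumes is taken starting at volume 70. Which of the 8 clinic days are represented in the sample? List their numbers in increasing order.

Consecutive selections differ by k = 108, so their clinic day numbers differ by 108 mod 8 = 4.
gcd(108, 8) = 4, so the sample visits 8/4 = 2 distinct residues mod 8.
Start 70 is clinic day 6; the clinic days hit are 2, 6.

2, 6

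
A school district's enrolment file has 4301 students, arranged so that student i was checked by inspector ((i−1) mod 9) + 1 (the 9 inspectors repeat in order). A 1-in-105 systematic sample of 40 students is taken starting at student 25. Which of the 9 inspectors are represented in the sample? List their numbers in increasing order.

1, 4, 7

Consecutive selections differ by k = 105, so their inspector numbers differ by 105 mod 9 = 6.
gcd(105, 9) = 3, so the sample visits 9/3 = 3 distinct residues mod 9.
Start 25 is inspector 7; the inspectors hit are 1, 4, 7.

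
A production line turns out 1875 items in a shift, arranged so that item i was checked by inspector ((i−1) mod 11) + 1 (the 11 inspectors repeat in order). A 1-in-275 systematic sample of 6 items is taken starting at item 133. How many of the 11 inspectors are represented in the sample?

1

Consecutive selections differ by k = 275, so their inspector numbers differ by 275 mod 11 = 0.
gcd(275, 11) = 11, so the sample visits 11/11 = 1 distinct residues mod 11.
Start 133 is inspector 1; the inspectors hit are 1.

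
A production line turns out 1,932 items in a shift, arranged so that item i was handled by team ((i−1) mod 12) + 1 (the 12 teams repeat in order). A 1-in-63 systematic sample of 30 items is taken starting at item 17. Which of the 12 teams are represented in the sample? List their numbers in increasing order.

2, 5, 8, 11

Consecutive selections differ by k = 63, so their team numbers differ by 63 mod 12 = 3.
gcd(63, 12) = 3, so the sample visits 12/3 = 4 distinct residues mod 12.
Start 17 is team 5; the teams hit are 2, 5, 8, 11.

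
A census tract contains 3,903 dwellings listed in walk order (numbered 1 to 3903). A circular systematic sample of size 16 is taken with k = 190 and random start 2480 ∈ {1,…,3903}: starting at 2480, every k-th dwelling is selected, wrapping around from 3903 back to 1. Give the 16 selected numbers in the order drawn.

2480, 2670, 2860, 3050, 3240, 3430, 3620, 3810, 97, 287, 477, 667, 857, 1047, 1237, 1427

Selection 1: 2480
Selection 2: 2480 + 190 = 2670
Selection 3: 2670 + 190 = 2860
Selection 4: 2860 + 190 = 3050
Selection 5: 3050 + 190 = 3240
Selection 6: 3240 + 190 = 3430
Selection 7: 3430 + 190 = 3620
Selection 8: 3620 + 190 = 3810
Selection 9: 3810 + 190 = 4000 → 4000 − 3903 = 97
Selection 10: 97 + 190 = 287
Selection 11: 287 + 190 = 477
Selection 12: 477 + 190 = 667
Selection 13: 667 + 190 = 857
Selection 14: 857 + 190 = 1047
Selection 15: 1047 + 190 = 1237
Selection 16: 1237 + 190 = 1427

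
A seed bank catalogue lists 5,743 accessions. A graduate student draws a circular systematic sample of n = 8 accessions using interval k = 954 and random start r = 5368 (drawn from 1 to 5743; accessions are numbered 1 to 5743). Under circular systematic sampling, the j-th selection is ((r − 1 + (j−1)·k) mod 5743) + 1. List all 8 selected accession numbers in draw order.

Selection 1: 5368
Selection 2: 5368 + 954 = 6322 → 6322 − 5743 = 579
Selection 3: 579 + 954 = 1533
Selection 4: 1533 + 954 = 2487
Selection 5: 2487 + 954 = 3441
Selection 6: 3441 + 954 = 4395
Selection 7: 4395 + 954 = 5349
Selection 8: 5349 + 954 = 6303 → 6303 − 5743 = 560

5368, 579, 1533, 2487, 3441, 4395, 5349, 560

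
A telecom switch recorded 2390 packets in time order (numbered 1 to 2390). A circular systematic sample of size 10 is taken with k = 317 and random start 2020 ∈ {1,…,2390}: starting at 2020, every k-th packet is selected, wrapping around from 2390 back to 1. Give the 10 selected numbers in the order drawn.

2020, 2337, 264, 581, 898, 1215, 1532, 1849, 2166, 93

Selection 1: 2020
Selection 2: 2020 + 317 = 2337
Selection 3: 2337 + 317 = 2654 → 2654 − 2390 = 264
Selection 4: 264 + 317 = 581
Selection 5: 581 + 317 = 898
Selection 6: 898 + 317 = 1215
Selection 7: 1215 + 317 = 1532
Selection 8: 1532 + 317 = 1849
Selection 9: 1849 + 317 = 2166
Selection 10: 2166 + 317 = 2483 → 2483 − 2390 = 93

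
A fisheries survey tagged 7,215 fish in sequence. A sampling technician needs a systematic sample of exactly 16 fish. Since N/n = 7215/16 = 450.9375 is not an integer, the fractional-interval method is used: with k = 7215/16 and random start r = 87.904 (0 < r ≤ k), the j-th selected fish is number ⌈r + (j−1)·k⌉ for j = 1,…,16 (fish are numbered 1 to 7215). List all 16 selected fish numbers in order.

j=1: r + 0k = 87.904 → ⌈·⌉ = 88
j=2: r + 1k = 538.8415 → ⌈·⌉ = 539
j=3: r + 2k = 989.779 → ⌈·⌉ = 990
j=4: r + 3k = 1440.7165 → ⌈·⌉ = 1441
j=5: r + 4k = 1891.654 → ⌈·⌉ = 1892
j=6: r + 5k = 2342.5915 → ⌈·⌉ = 2343
j=7: r + 6k = 2793.529 → ⌈·⌉ = 2794
j=8: r + 7k = 3244.4665 → ⌈·⌉ = 3245
j=9: r + 8k = 3695.404 → ⌈·⌉ = 3696
j=10: r + 9k = 4146.3415 → ⌈·⌉ = 4147
j=11: r + 10k = 4597.279 → ⌈·⌉ = 4598
j=12: r + 11k = 5048.2165 → ⌈·⌉ = 5049
j=13: r + 12k = 5499.154 → ⌈·⌉ = 5500
j=14: r + 13k = 5950.0915 → ⌈·⌉ = 5951
j=15: r + 14k = 6401.029 → ⌈·⌉ = 6402
j=16: r + 15k = 6851.9665 → ⌈·⌉ = 6852

88, 539, 990, 1441, 1892, 2343, 2794, 3245, 3696, 4147, 4598, 5049, 5500, 5951, 6402, 6852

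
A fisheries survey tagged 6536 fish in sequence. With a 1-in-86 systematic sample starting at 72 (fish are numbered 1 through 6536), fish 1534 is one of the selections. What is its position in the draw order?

18

k = 86
position = (1534 − 72)/86 + 1 = 1462/86 + 1 = 17 + 1 = 18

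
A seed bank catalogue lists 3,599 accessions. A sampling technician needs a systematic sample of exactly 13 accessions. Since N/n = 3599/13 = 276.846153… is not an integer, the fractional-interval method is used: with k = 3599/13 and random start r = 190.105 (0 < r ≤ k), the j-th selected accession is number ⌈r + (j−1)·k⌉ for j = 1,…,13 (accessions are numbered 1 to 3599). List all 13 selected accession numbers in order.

191, 467, 744, 1021, 1298, 1575, 1852, 2129, 2405, 2682, 2959, 3236, 3513

j=1: r + 0k = 190.105 → ⌈·⌉ = 191
j=2: r + 1k = 466.951153… → ⌈·⌉ = 467
j=3: r + 2k = 743.797307… → ⌈·⌉ = 744
j=4: r + 3k = 1020.643461… → ⌈·⌉ = 1021
j=5: r + 4k = 1297.489615… → ⌈·⌉ = 1298
j=6: r + 5k = 1574.335769… → ⌈·⌉ = 1575
j=7: r + 6k = 1851.181923… → ⌈·⌉ = 1852
j=8: r + 7k = 2128.028076… → ⌈·⌉ = 2129
j=9: r + 8k = 2404.874230… → ⌈·⌉ = 2405
j=10: r + 9k = 2681.720384… → ⌈·⌉ = 2682
j=11: r + 10k = 2958.566538… → ⌈·⌉ = 2959
j=12: r + 11k = 3235.412692… → ⌈·⌉ = 3236
j=13: r + 12k = 3512.258846… → ⌈·⌉ = 3513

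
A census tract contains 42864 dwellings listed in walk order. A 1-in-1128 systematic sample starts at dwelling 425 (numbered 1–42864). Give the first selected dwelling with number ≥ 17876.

18473

k = 1128
Steps past start: ⌈(17876 − 425)/1128⌉ = ⌈17451/1128⌉ = 16
Selected dwelling: 425 + 16×1128 = 18473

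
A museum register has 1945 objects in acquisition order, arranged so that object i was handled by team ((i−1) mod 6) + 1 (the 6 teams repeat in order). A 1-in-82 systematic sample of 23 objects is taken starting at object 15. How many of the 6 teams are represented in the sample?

3

Consecutive selections differ by k = 82, so their team numbers differ by 82 mod 6 = 4.
gcd(82, 6) = 2, so the sample visits 6/2 = 3 distinct residues mod 6.
Start 15 is team 3; the teams hit are 1, 3, 5.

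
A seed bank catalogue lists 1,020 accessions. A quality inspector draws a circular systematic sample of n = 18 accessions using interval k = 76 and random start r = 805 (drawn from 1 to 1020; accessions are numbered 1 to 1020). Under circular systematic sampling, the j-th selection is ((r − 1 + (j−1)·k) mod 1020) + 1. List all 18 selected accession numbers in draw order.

Selection 1: 805
Selection 2: 805 + 76 = 881
Selection 3: 881 + 76 = 957
Selection 4: 957 + 76 = 1033 → 1033 − 1020 = 13
Selection 5: 13 + 76 = 89
Selection 6: 89 + 76 = 165
Selection 7: 165 + 76 = 241
Selection 8: 241 + 76 = 317
Selection 9: 317 + 76 = 393
Selection 10: 393 + 76 = 469
Selection 11: 469 + 76 = 545
Selection 12: 545 + 76 = 621
Selection 13: 621 + 76 = 697
Selection 14: 697 + 76 = 773
Selection 15: 773 + 76 = 849
Selection 16: 849 + 76 = 925
Selection 17: 925 + 76 = 1001
Selection 18: 1001 + 76 = 1077 → 1077 − 1020 = 57

805, 881, 957, 13, 89, 165, 241, 317, 393, 469, 545, 621, 697, 773, 849, 925, 1001, 57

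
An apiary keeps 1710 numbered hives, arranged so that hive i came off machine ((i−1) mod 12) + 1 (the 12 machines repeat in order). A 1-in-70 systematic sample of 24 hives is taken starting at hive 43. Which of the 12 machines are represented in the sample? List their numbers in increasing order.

1, 3, 5, 7, 9, 11

Consecutive selections differ by k = 70, so their machine numbers differ by 70 mod 12 = 10.
gcd(70, 12) = 2, so the sample visits 12/2 = 6 distinct residues mod 12.
Start 43 is machine 7; the machines hit are 1, 3, 5, 7, 9, 11.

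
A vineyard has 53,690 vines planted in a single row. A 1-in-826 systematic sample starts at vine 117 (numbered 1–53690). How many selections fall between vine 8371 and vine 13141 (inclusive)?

6

k = 826
First selection ≥ 8371: 117 + ⌈(8371−117)/826⌉·826 = 117 + 10×826 = 8377
Last selection ≤ 13141: 117 + ⌊(13141−117)/826⌋·826 = 117 + 15×826 = 12507
Count = 15 − 10 + 1 = 6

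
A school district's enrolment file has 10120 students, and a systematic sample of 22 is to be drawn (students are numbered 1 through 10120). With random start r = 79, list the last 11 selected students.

k = N/n = 10120/22 = 460
12th selection = 79 + 11×460 = 5139
13th: 5139 + 460 = 5599
14th: 5599 + 460 = 6059
15th: 6059 + 460 = 6519
16th: 6519 + 460 = 6979
17th: 6979 + 460 = 7439
18th: 7439 + 460 = 7899
19th: 7899 + 460 = 8359
20th: 8359 + 460 = 8819
21st: 8819 + 460 = 9279
22nd: 9279 + 460 = 9739

5139, 5599, 6059, 6519, 6979, 7439, 7899, 8359, 8819, 9279, 9739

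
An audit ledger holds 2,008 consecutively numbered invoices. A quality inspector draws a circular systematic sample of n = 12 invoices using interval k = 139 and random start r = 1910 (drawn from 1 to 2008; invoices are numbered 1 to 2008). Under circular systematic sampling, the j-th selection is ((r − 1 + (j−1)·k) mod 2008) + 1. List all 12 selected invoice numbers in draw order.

Selection 1: 1910
Selection 2: 1910 + 139 = 2049 → 2049 − 2008 = 41
Selection 3: 41 + 139 = 180
Selection 4: 180 + 139 = 319
Selection 5: 319 + 139 = 458
Selection 6: 458 + 139 = 597
Selection 7: 597 + 139 = 736
Selection 8: 736 + 139 = 875
Selection 9: 875 + 139 = 1014
Selection 10: 1014 + 139 = 1153
Selection 11: 1153 + 139 = 1292
Selection 12: 1292 + 139 = 1431

1910, 41, 180, 319, 458, 597, 736, 875, 1014, 1153, 1292, 1431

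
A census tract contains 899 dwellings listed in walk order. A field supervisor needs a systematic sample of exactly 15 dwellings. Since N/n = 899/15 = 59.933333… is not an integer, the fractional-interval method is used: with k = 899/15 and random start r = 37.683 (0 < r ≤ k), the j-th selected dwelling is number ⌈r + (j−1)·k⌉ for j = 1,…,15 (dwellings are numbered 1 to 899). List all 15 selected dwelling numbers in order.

j=1: r + 0k = 37.683 → ⌈·⌉ = 38
j=2: r + 1k = 97.616333… → ⌈·⌉ = 98
j=3: r + 2k = 157.549666… → ⌈·⌉ = 158
j=4: r + 3k = 217.483 → ⌈·⌉ = 218
j=5: r + 4k = 277.416333… → ⌈·⌉ = 278
j=6: r + 5k = 337.349666… → ⌈·⌉ = 338
j=7: r + 6k = 397.283 → ⌈·⌉ = 398
j=8: r + 7k = 457.216333… → ⌈·⌉ = 458
j=9: r + 8k = 517.149666… → ⌈·⌉ = 518
j=10: r + 9k = 577.083 → ⌈·⌉ = 578
j=11: r + 10k = 637.016333… → ⌈·⌉ = 638
j=12: r + 11k = 696.949666… → ⌈·⌉ = 697
j=13: r + 12k = 756.883 → ⌈·⌉ = 757
j=14: r + 13k = 816.816333… → ⌈·⌉ = 817
j=15: r + 14k = 876.749666… → ⌈·⌉ = 877

38, 98, 158, 218, 278, 338, 398, 458, 518, 578, 638, 697, 757, 817, 877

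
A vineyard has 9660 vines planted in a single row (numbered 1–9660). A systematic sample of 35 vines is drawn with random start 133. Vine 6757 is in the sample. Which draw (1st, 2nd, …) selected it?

k = 9660/35 = 276
position = (6757 − 133)/276 + 1 = 6624/276 + 1 = 24 + 1 = 25

25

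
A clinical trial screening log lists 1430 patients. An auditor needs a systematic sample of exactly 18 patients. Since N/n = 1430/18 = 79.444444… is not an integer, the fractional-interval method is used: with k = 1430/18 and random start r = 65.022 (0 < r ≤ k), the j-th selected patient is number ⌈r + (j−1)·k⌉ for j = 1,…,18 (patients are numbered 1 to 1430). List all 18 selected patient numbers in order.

66, 145, 224, 304, 383, 463, 542, 622, 701, 781, 860, 939, 1019, 1098, 1178, 1257, 1337, 1416

j=1: r + 0k = 65.022 → ⌈·⌉ = 66
j=2: r + 1k = 144.466444… → ⌈·⌉ = 145
j=3: r + 2k = 223.910888… → ⌈·⌉ = 224
j=4: r + 3k = 303.355333… → ⌈·⌉ = 304
j=5: r + 4k = 382.799777… → ⌈·⌉ = 383
j=6: r + 5k = 462.244222… → ⌈·⌉ = 463
j=7: r + 6k = 541.688666… → ⌈·⌉ = 542
j=8: r + 7k = 621.133111… → ⌈·⌉ = 622
j=9: r + 8k = 700.577555… → ⌈·⌉ = 701
j=10: r + 9k = 780.022 → ⌈·⌉ = 781
j=11: r + 10k = 859.466444… → ⌈·⌉ = 860
j=12: r + 11k = 938.910888… → ⌈·⌉ = 939
j=13: r + 12k = 1018.355333… → ⌈·⌉ = 1019
j=14: r + 13k = 1097.799777… → ⌈·⌉ = 1098
j=15: r + 14k = 1177.244222… → ⌈·⌉ = 1178
j=16: r + 15k = 1256.688666… → ⌈·⌉ = 1257
j=17: r + 16k = 1336.133111… → ⌈·⌉ = 1337
j=18: r + 17k = 1415.577555… → ⌈·⌉ = 1416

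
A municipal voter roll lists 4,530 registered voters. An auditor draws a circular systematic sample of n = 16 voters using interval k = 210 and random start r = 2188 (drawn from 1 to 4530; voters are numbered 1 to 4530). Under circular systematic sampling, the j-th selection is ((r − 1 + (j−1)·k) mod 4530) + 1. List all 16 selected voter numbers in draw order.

2188, 2398, 2608, 2818, 3028, 3238, 3448, 3658, 3868, 4078, 4288, 4498, 178, 388, 598, 808

Selection 1: 2188
Selection 2: 2188 + 210 = 2398
Selection 3: 2398 + 210 = 2608
Selection 4: 2608 + 210 = 2818
Selection 5: 2818 + 210 = 3028
Selection 6: 3028 + 210 = 3238
Selection 7: 3238 + 210 = 3448
Selection 8: 3448 + 210 = 3658
Selection 9: 3658 + 210 = 3868
Selection 10: 3868 + 210 = 4078
Selection 11: 4078 + 210 = 4288
Selection 12: 4288 + 210 = 4498
Selection 13: 4498 + 210 = 4708 → 4708 − 4530 = 178
Selection 14: 178 + 210 = 388
Selection 15: 388 + 210 = 598
Selection 16: 598 + 210 = 808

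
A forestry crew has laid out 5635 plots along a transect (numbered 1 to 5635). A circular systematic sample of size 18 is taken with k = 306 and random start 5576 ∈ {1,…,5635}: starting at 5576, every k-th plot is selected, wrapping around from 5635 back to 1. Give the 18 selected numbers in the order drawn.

Selection 1: 5576
Selection 2: 5576 + 306 = 5882 → 5882 − 5635 = 247
Selection 3: 247 + 306 = 553
Selection 4: 553 + 306 = 859
Selection 5: 859 + 306 = 1165
Selection 6: 1165 + 306 = 1471
Selection 7: 1471 + 306 = 1777
Selection 8: 1777 + 306 = 2083
Selection 9: 2083 + 306 = 2389
Selection 10: 2389 + 306 = 2695
Selection 11: 2695 + 306 = 3001
Selection 12: 3001 + 306 = 3307
Selection 13: 3307 + 306 = 3613
Selection 14: 3613 + 306 = 3919
Selection 15: 3919 + 306 = 4225
Selection 16: 4225 + 306 = 4531
Selection 17: 4531 + 306 = 4837
Selection 18: 4837 + 306 = 5143

5576, 247, 553, 859, 1165, 1471, 1777, 2083, 2389, 2695, 3001, 3307, 3613, 3919, 4225, 4531, 4837, 5143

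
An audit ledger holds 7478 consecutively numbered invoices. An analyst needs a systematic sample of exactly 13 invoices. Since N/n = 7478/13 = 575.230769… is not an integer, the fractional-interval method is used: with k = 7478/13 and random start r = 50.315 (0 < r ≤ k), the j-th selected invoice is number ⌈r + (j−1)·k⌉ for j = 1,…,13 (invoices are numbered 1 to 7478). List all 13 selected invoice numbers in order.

51, 626, 1201, 1777, 2352, 2927, 3502, 4077, 4653, 5228, 5803, 6378, 6954

j=1: r + 0k = 50.315 → ⌈·⌉ = 51
j=2: r + 1k = 625.545769… → ⌈·⌉ = 626
j=3: r + 2k = 1200.776538… → ⌈·⌉ = 1201
j=4: r + 3k = 1776.007307… → ⌈·⌉ = 1777
j=5: r + 4k = 2351.238076… → ⌈·⌉ = 2352
j=6: r + 5k = 2926.468846… → ⌈·⌉ = 2927
j=7: r + 6k = 3501.699615… → ⌈·⌉ = 3502
j=8: r + 7k = 4076.930384… → ⌈·⌉ = 4077
j=9: r + 8k = 4652.161153… → ⌈·⌉ = 4653
j=10: r + 9k = 5227.391923… → ⌈·⌉ = 5228
j=11: r + 10k = 5802.622692… → ⌈·⌉ = 5803
j=12: r + 11k = 6377.853461… → ⌈·⌉ = 6378
j=13: r + 12k = 6953.084230… → ⌈·⌉ = 6954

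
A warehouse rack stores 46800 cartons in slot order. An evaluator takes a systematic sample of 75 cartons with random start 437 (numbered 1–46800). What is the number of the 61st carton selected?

37877

k = 46800/75 = 624
61st selection = r + (61−1)·k = 437 + 60×624 = 437 + 37440 = 37877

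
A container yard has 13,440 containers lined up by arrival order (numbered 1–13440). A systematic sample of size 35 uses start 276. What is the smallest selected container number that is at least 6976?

k = 13440/35 = 384
Steps past start: ⌈(6976 − 276)/384⌉ = ⌈6700/384⌉ = 18
Selected container: 276 + 18×384 = 7188

7188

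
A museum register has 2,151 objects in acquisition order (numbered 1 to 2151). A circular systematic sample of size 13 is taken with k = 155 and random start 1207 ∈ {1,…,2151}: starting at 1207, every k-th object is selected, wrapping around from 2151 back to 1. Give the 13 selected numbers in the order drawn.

1207, 1362, 1517, 1672, 1827, 1982, 2137, 141, 296, 451, 606, 761, 916

Selection 1: 1207
Selection 2: 1207 + 155 = 1362
Selection 3: 1362 + 155 = 1517
Selection 4: 1517 + 155 = 1672
Selection 5: 1672 + 155 = 1827
Selection 6: 1827 + 155 = 1982
Selection 7: 1982 + 155 = 2137
Selection 8: 2137 + 155 = 2292 → 2292 − 2151 = 141
Selection 9: 141 + 155 = 296
Selection 10: 296 + 155 = 451
Selection 11: 451 + 155 = 606
Selection 12: 606 + 155 = 761
Selection 13: 761 + 155 = 916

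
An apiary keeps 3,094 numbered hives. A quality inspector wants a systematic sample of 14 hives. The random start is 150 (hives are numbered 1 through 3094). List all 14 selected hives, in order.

150, 371, 592, 813, 1034, 1255, 1476, 1697, 1918, 2139, 2360, 2581, 2802, 3023

k = N/n = 3094/14 = 221
hive 1: 150
hive 2: 150 + 221 = 371
hive 3: 371 + 221 = 592
hive 4: 592 + 221 = 813
hive 5: 813 + 221 = 1034
hive 6: 1034 + 221 = 1255
hive 7: 1255 + 221 = 1476
hive 8: 1476 + 221 = 1697
hive 9: 1697 + 221 = 1918
hive 10: 1918 + 221 = 2139
hive 11: 2139 + 221 = 2360
hive 12: 2360 + 221 = 2581
hive 13: 2581 + 221 = 2802
hive 14: 2802 + 221 = 3023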